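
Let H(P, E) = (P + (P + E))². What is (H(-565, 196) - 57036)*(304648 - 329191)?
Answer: -20010398760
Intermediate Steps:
H(P, E) = (E + 2*P)² (H(P, E) = (P + (E + P))² = (E + 2*P)²)
(H(-565, 196) - 57036)*(304648 - 329191) = ((196 + 2*(-565))² - 57036)*(304648 - 329191) = ((196 - 1130)² - 57036)*(-24543) = ((-934)² - 57036)*(-24543) = (872356 - 57036)*(-24543) = 815320*(-24543) = -20010398760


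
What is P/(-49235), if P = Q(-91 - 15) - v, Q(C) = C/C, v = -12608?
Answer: -12609/49235 ≈ -0.25610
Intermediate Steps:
Q(C) = 1
P = 12609 (P = 1 - 1*(-12608) = 1 + 12608 = 12609)
P/(-49235) = 12609/(-49235) = 12609*(-1/49235) = -12609/49235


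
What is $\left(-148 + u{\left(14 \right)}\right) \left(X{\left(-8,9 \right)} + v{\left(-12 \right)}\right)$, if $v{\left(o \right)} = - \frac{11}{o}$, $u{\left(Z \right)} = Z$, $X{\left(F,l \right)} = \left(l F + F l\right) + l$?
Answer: $\frac{107803}{6} \approx 17967.0$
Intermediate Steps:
$X{\left(F,l \right)} = l + 2 F l$ ($X{\left(F,l \right)} = \left(F l + F l\right) + l = 2 F l + l = l + 2 F l$)
$\left(-148 + u{\left(14 \right)}\right) \left(X{\left(-8,9 \right)} + v{\left(-12 \right)}\right) = \left(-148 + 14\right) \left(9 \left(1 + 2 \left(-8\right)\right) - \frac{11}{-12}\right) = - 134 \left(9 \left(1 - 16\right) - - \frac{11}{12}\right) = - 134 \left(9 \left(-15\right) + \frac{11}{12}\right) = - 134 \left(-135 + \frac{11}{12}\right) = \left(-134\right) \left(- \frac{1609}{12}\right) = \frac{107803}{6}$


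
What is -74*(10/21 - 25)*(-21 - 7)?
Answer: -152440/3 ≈ -50813.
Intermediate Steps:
-74*(10/21 - 25)*(-21 - 7) = -74*(10*(1/21) - 25)*(-28) = -74*(10/21 - 25)*(-28) = -(-38110)*(-28)/21 = -74*2060/3 = -152440/3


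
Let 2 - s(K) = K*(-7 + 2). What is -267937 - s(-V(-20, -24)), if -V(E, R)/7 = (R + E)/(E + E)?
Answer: -535955/2 ≈ -2.6798e+5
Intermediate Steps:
V(E, R) = -7*(E + R)/(2*E) (V(E, R) = -7*(R + E)/(E + E) = -7*(E + R)/(2*E))
s(K) = 2 + 5*K (s(K) = 2 - K*(-7 + 2) = 2 - K*(-5) = 2 - (-5)*K = 2 + 5*K)
-267937 - s(-V(-20, -24)) = -267937 - (2 + 5*(-7*(-1*(-20) - 1*(-24))/(2*(-20)))) = -267937 - (2 + 5*(-7*(-1)*(20 + 24)/(2*20))) = -267937 - (2 + 5*(-7*(-1)*44/(2*20))) = -267937 - (2 + 5*(-1*(-77/10))) = -267937 - (2 + 5*(77/10)) = -267937 - (2 + 77/2) = -267937 - 1*81/2 = -267937 - 81/2 = -535955/2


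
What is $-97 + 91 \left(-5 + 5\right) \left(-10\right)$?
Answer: $-97$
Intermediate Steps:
$-97 + 91 \left(-5 + 5\right) \left(-10\right) = -97 + 91 \cdot 0 \left(-10\right) = -97 + 91 \cdot 0 = -97 + 0 = -97$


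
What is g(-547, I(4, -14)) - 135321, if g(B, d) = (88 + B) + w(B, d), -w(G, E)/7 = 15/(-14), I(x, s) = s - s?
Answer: -271545/2 ≈ -1.3577e+5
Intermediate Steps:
I(x, s) = 0
w(G, E) = 15/2 (w(G, E) = -105/(-14) = -105*(-1)/14 = -7*(-15/14) = 15/2)
g(B, d) = 191/2 + B (g(B, d) = (88 + B) + 15/2 = 191/2 + B)
g(-547, I(4, -14)) - 135321 = (191/2 - 547) - 135321 = -903/2 - 135321 = -271545/2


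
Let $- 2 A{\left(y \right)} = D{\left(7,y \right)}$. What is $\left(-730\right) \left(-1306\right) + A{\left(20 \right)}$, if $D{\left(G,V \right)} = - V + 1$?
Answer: $\frac{1906779}{2} \approx 9.5339 \cdot 10^{5}$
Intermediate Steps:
$D{\left(G,V \right)} = 1 - V$
$A{\left(y \right)} = - \frac{1}{2} + \frac{y}{2}$ ($A{\left(y \right)} = - \frac{1 - y}{2} = - \frac{1}{2} + \frac{y}{2}$)
$\left(-730\right) \left(-1306\right) + A{\left(20 \right)} = \left(-730\right) \left(-1306\right) + \left(- \frac{1}{2} + \frac{1}{2} \cdot 20\right) = 953380 + \left(- \frac{1}{2} + 10\right) = 953380 + \frac{19}{2} = \frac{1906779}{2}$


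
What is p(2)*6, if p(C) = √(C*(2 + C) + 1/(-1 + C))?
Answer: 18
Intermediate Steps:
p(C) = √(1/(-1 + C) + C*(2 + C))
p(2)*6 = √((1 + 2*(-1 + 2)*(2 + 2))/(-1 + 2))*6 = √((1 + 2*1*4)/1)*6 = √(1*(1 + 8))*6 = √(1*9)*6 = √9*6 = 3*6 = 18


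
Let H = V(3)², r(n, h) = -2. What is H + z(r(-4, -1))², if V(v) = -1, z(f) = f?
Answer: 5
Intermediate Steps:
H = 1 (H = (-1)² = 1)
H + z(r(-4, -1))² = 1 + (-2)² = 1 + 4 = 5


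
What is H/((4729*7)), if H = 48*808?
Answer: 38784/33103 ≈ 1.1716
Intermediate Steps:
H = 38784
H/((4729*7)) = 38784/((4729*7)) = 38784/33103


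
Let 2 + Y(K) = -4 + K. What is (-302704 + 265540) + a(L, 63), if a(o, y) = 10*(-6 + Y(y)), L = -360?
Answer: -36654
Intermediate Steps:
Y(K) = -6 + K (Y(K) = -2 + (-4 + K) = -6 + K)
a(o, y) = -120 + 10*y (a(o, y) = 10*(-6 + (-6 + y)) = 10*(-12 + y) = -120 + 10*y)
(-302704 + 265540) + a(L, 63) = (-302704 + 265540) + (-120 + 10*63) = -37164 + (-120 + 630) = -37164 + 510 = -36654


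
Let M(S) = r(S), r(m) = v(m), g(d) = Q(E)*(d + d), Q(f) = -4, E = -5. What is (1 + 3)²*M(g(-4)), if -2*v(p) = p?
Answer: -256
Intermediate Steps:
v(p) = -p/2
g(d) = -8*d (g(d) = -4*(d + d) = -8*d)
r(m) = -m/2
M(S) = -S/2
(1 + 3)²*M(g(-4)) = (1 + 3)²*(-(-4)*(-4)) = 4²*(-½*32) = 16*(-16) = -256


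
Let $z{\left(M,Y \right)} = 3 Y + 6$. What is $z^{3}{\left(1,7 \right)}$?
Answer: $19683$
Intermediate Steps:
$z{\left(M,Y \right)} = 6 + 3 Y$
$z^{3}{\left(1,7 \right)} = \left(6 + 3 \cdot 7\right)^{3} = \left(6 + 21\right)^{3} = 27^{3} = 19683$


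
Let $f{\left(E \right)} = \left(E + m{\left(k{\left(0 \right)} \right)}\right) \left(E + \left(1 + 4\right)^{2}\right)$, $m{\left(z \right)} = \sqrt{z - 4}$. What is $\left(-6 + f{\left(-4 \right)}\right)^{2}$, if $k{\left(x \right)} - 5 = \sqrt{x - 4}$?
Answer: $9 \left(30 - 7 \sqrt{1 + 2 i}\right)^{2} \approx 3732.8 - 2089.7 i$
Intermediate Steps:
$k{\left(x \right)} = 5 + \sqrt{-4 + x}$ ($k{\left(x \right)} = 5 + \sqrt{x - 4} = 5 + \sqrt{-4 + x}$)
$m{\left(z \right)} = \sqrt{-4 + z}$
$f{\left(E \right)} = \left(25 + E\right) \left(E + \sqrt{1 + 2 i}\right)$ ($f{\left(E \right)} = \left(E + \sqrt{-4 + \left(5 + \sqrt{-4 + 0}\right)}\right) \left(E + \left(1 + 4\right)^{2}\right) = \left(E + \sqrt{-4 + \left(5 + \sqrt{-4}\right)}\right) \left(E + 5^{2}\right) = \left(E + \sqrt{-4 + \left(5 + 2 i\right)}\right) \left(E + 25\right) = \left(E + \sqrt{1 + 2 i}\right) \left(25 + E\right) = \left(25 + E\right) \left(E + \sqrt{1 + 2 i}\right)$)
$\left(-6 + f{\left(-4 \right)}\right)^{2} = \left(-6 + \left(\left(-4\right)^{2} + 25 \left(-4\right) + 25 \sqrt{1 + 2 i} - 4 \sqrt{1 + 2 i}\right)\right)^{2} = \left(-6 + \left(16 - 100 + 25 \sqrt{1 + 2 i} - 4 \sqrt{1 + 2 i}\right)\right)^{2} = \left(-6 - \left(84 - 21 \sqrt{1 + 2 i}\right)\right)^{2} = \left(-90 + 21 \sqrt{1 + 2 i}\right)^{2}$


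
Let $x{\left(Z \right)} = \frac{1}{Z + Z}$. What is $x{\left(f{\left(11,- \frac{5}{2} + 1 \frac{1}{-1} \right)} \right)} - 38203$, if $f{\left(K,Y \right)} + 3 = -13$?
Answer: $- \frac{1222497}{32} \approx -38203.0$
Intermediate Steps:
$f{\left(K,Y \right)} = -16$ ($f{\left(K,Y \right)} = -3 - 13 = -16$)
$x{\left(Z \right)} = \frac{1}{2 Z}$
$x{\left(f{\left(11,- \frac{5}{2} + 1 \frac{1}{-1} \right)} \right)} - 38203 = \frac{1}{2 \left(-16\right)} - 38203 = \frac{1}{2} \left(- \frac{1}{16}\right) - 38203 = - \frac{1}{32} - 38203 = - \frac{1222497}{32}$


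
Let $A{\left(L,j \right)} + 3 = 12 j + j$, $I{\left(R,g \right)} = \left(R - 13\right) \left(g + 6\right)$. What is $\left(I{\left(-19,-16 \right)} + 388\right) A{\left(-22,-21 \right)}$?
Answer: $-195408$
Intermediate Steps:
$I{\left(R,g \right)} = \left(-13 + R\right) \left(6 + g\right)$
$A{\left(L,j \right)} = -3 + 13 j$ ($A{\left(L,j \right)} = -3 + \left(12 j + j\right) = -3 + 13 j$)
$\left(I{\left(-19,-16 \right)} + 388\right) A{\left(-22,-21 \right)} = \left(\left(-78 - -208 + 6 \left(-19\right) - -304\right) + 388\right) \left(-3 + 13 \left(-21\right)\right) = \left(\left(-78 + 208 - 114 + 304\right) + 388\right) \left(-3 - 273\right) = \left(320 + 388\right) \left(-276\right) = 708 \left(-276\right) = -195408$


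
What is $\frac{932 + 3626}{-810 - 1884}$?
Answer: $- \frac{2279}{1347} \approx -1.6919$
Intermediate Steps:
$\frac{932 + 3626}{-810 - 1884} = \frac{4558}{-2694} = 4558 \left(- \frac{1}{2694}\right) = - \frac{2279}{1347}$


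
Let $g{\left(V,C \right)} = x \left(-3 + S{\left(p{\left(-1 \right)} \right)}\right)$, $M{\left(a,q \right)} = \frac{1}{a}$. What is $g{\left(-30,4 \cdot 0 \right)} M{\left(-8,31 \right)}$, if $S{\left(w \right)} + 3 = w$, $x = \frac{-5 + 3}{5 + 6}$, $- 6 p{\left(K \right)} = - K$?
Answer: $- \frac{37}{264} \approx -0.14015$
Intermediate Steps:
$p{\left(K \right)} = \frac{K}{6}$ ($p{\left(K \right)} = - \frac{\left(-1\right) K}{6} = \frac{K}{6}$)
$x = - \frac{2}{11} \approx -0.18182$
$S{\left(w \right)} = -3 + w$
$g{\left(V,C \right)} = \frac{37}{33}$ ($g{\left(V,C \right)} = - \frac{2 \left(-3 + \left(-3 + \frac{1}{6} \left(-1\right)\right)\right)}{11} = - \frac{2 \left(-3 - \frac{19}{6}\right)}{11} = \left(- \frac{2}{11}\right) \left(- \frac{37}{6}\right) = \frac{37}{33}$)
$g{\left(-30,4 \cdot 0 \right)} M{\left(-8,31 \right)} = \frac{37}{33 \left(-8\right)} = \frac{37}{33} \left(- \frac{1}{8}\right) = - \frac{37}{264}$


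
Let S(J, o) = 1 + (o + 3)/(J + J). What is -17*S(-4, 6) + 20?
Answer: 177/8 ≈ 22.125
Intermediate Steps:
S(J, o) = 1 + (3 + o)/(2*J) (S(J, o) = 1 + (3 + o)/((2*J)) = 1 + (3 + o)*(1/(2*J)) = 1 + (3 + o)/(2*J))
-17*S(-4, 6) + 20 = -17*(3 + 6 + 2*(-4))/(2*(-4)) + 20 = -17*(-1)*(3 + 6 - 8)/(2*4) + 20 = -17*(-1)/(2*4) + 20 = -17*(-⅛) + 20 = 17/8 + 20 = 177/8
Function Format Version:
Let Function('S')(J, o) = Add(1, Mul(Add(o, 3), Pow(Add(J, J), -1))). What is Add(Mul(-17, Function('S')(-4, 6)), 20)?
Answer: Rational(177, 8) ≈ 22.125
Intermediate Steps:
Function('S')(J, o) = Add(1, Mul(Rational(1, 2), Pow(J, -1), Add(3, o))) (Function('S')(J, o) = Add(1, Mul(Add(3, o), Pow(Mul(2, J), -1))) = Add(1, Mul(Add(3, o), Mul(Rational(1, 2), Pow(J, -1)))) = Add(1, Mul(Rational(1, 2), Pow(J, -1), Add(3, o))))
Add(Mul(-17, Function('S')(-4, 6)), 20) = Add(Mul(-17, Mul(Rational(1, 2), Pow(-4, -1), Add(3, 6, Mul(2, -4)))), 20) = Add(Mul(-17, Mul(Rational(1, 2), Rational(-1, 4), Add(3, 6, -8))), 20) = Add(Mul(-17, Mul(Rational(1, 2), Rational(-1, 4), 1)), 20) = Add(Mul(-17, Rational(-1, 8)), 20) = Add(Rational(17, 8), 20) = Rational(177, 8)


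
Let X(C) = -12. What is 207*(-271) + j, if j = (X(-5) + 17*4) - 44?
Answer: -56085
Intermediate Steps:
j = 12 (j = (-12 + 17*4) - 44 = (-12 + 68) - 44 = 56 - 44 = 12)
207*(-271) + j = 207*(-271) + 12 = -56097 + 12 = -56085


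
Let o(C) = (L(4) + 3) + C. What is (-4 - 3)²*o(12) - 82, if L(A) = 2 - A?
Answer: 555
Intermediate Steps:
o(C) = 1 + C (o(C) = ((2 - 1*4) + 3) + C = ((2 - 4) + 3) + C = (-2 + 3) + C = 1 + C)
(-4 - 3)²*o(12) - 82 = (-4 - 3)²*(1 + 12) - 82 = (-7)²*13 - 82 = 49*13 - 82 = 637 - 82 = 555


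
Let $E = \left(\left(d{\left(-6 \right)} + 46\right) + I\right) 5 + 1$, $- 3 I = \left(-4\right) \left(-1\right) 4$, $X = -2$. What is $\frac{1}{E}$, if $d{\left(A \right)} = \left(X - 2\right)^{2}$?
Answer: $\frac{3}{853} \approx 0.003517$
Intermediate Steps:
$d{\left(A \right)} = 16$ ($d{\left(A \right)} = \left(-2 - 2\right)^{2} = \left(-4\right)^{2} = 16$)
$I = - \frac{16}{3}$ ($I = - \frac{\left(-4\right) \left(-1\right) 4}{3} = - \frac{4 \cdot 4}{3} = \left(- \frac{1}{3}\right) 16 = - \frac{16}{3} \approx -5.3333$)
$E = \frac{853}{3}$ ($E = \left(\left(16 + 46\right) - \frac{16}{3}\right) 5 + 1 = \left(62 - \frac{16}{3}\right) 5 + 1 = \frac{170}{3} \cdot 5 + 1 = \frac{850}{3} + 1 = \frac{853}{3} \approx 284.33$)
$\frac{1}{E} = \frac{1}{\frac{853}{3}} = \frac{3}{853}$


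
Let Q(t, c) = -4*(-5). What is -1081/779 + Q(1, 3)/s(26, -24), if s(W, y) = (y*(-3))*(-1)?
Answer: -23353/14022 ≈ -1.6655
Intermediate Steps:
Q(t, c) = 20
s(W, y) = 3*y (s(W, y) = -3*y*(-1) = 3*y)
-1081/779 + Q(1, 3)/s(26, -24) = -1081/779 + 20/((3*(-24))) = -1081*1/779 + 20/(-72) = -1081/779 + 20*(-1/72) = -1081/779 - 5/18 = -23353/14022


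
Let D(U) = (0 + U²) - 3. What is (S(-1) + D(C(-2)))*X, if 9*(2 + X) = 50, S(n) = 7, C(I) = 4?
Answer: 640/9 ≈ 71.111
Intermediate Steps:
D(U) = -3 + U² (D(U) = U² - 3 = -3 + U²)
X = 32/9 (X = -2 + (⅑)*50 = -2 + 50/9 = 32/9 ≈ 3.5556)
(S(-1) + D(C(-2)))*X = (7 + (-3 + 4²))*(32/9) = (7 + (-3 + 16))*(32/9) = (7 + 13)*(32/9) = 20*(32/9) = 640/9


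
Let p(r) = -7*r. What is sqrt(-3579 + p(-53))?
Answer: 2*I*sqrt(802) ≈ 56.639*I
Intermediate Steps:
sqrt(-3579 + p(-53)) = sqrt(-3579 - 7*(-53)) = sqrt(-3579 + 371) = sqrt(-3208) = 2*I*sqrt(802)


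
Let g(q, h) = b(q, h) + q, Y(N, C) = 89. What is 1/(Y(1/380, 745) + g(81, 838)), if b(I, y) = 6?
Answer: 1/176 ≈ 0.0056818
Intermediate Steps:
g(q, h) = 6 + q
1/(Y(1/380, 745) + g(81, 838)) = 1/(89 + (6 + 81)) = 1/(89 + 87) = 1/176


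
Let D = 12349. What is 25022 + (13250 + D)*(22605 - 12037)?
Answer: 270555254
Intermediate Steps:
25022 + (13250 + D)*(22605 - 12037) = 25022 + (13250 + 12349)*(22605 - 12037) = 25022 + 25599*10568 = 25022 + 270530232 = 270555254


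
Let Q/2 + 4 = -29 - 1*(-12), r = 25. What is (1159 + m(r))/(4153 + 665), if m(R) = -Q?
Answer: 1201/4818 ≈ 0.24927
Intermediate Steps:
Q = -42 (Q = -8 + 2*(-29 - 1*(-12)) = -8 + 2*(-29 + 12) = -8 + 2*(-17) = -8 - 34 = -42)
m(R) = 42 (m(R) = -1*(-42) = 42)
(1159 + m(r))/(4153 + 665) = (1159 + 42)/(4153 + 665) = 1201/4818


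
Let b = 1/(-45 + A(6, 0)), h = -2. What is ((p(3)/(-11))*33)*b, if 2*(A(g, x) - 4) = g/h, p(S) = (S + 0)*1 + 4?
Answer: 42/85 ≈ 0.49412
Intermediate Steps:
p(S) = 4 + S (p(S) = S*1 + 4 = S + 4 = 4 + S)
A(g, x) = 4 - g/4 (A(g, x) = 4 + (g/(-2))/2 = 4 + (g*(-½))/2 = 4 + (-g/2)/2 = 4 - g/4)
b = -2/85 (b = 1/(-45 + (4 - ¼*6)) = 1/(-45 + (4 - 3/2)) = 1/(-45 + 5/2) = 1/(-85/2) = -2/85 ≈ -0.023529)
((p(3)/(-11))*33)*b = (((4 + 3)/(-11))*33)*(-2/85) = ((7*(-1/11))*33)*(-2/85) = -7/11*33*(-2/85) = -21*(-2/85) = 42/85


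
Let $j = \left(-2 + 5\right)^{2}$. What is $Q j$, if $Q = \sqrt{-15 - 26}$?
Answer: $9 i \sqrt{41} \approx 57.628 i$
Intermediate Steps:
$j = 9$ ($j = 3^{2} = 9$)
$Q = i \sqrt{41}$ ($Q = \sqrt{-41} = i \sqrt{41} \approx 6.4031 i$)
$Q j = i \sqrt{41} \cdot 9 = 9 i \sqrt{41}$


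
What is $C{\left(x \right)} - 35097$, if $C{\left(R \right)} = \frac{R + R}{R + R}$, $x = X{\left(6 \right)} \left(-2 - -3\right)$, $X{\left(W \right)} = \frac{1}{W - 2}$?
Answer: $-35096$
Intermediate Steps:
$X{\left(W \right)} = \frac{1}{-2 + W}$
$x = \frac{1}{4}$ ($x = \frac{-2 - -3}{-2 + 6} = \frac{-2 + 3}{4} = \frac{1}{4} \cdot 1 = \frac{1}{4} \approx 0.25$)
$C{\left(R \right)} = 1$ ($C{\left(R \right)} = \frac{2 R}{2 R} = 2 R \frac{1}{2 R} = 1$)
$C{\left(x \right)} - 35097 = 1 - 35097 = -35096$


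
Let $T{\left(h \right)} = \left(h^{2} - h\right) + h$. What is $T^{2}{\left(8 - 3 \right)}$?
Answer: $625$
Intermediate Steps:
$T{\left(h \right)} = h^{2}$
$T^{2}{\left(8 - 3 \right)} = \left(\left(8 - 3\right)^{2}\right)^{2} = \left(5^{2}\right)^{2} = 25^{2} = 625$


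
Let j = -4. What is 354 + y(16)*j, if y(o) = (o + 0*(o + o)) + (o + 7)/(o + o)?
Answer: 2297/8 ≈ 287.13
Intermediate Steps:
y(o) = o + (7 + o)/(2*o) (y(o) = (o + 0*(2*o)) + (7 + o)/((2*o)) = (o + 0) + (7 + o)*(1/(2*o)) = o + (7 + o)/(2*o))
354 + y(16)*j = 354 + (1/2 + 16 + (7/2)/16)*(-4) = 354 + (1/2 + 16 + (7/2)*(1/16))*(-4) = 354 + (1/2 + 16 + 7/32)*(-4) = 354 + (535/32)*(-4) = 354 - 535/8 = 2297/8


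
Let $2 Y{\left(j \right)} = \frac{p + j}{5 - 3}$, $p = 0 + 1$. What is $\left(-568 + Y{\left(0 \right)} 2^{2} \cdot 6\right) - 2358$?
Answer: $-2920$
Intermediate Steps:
$p = 1$
$Y{\left(j \right)} = \frac{1}{4} + \frac{j}{4}$ ($Y{\left(j \right)} = \frac{\left(1 + j\right) \frac{1}{5 - 3}}{2} = \frac{\left(1 + j\right) \frac{1}{2}}{2} = \frac{\frac{1}{2} + \frac{j}{2}}{2} = \frac{1}{4} + \frac{j}{4}$)
$\left(-568 + Y{\left(0 \right)} 2^{2} \cdot 6\right) - 2358 = \left(-568 + \left(\frac{1}{4} + \frac{1}{4} \cdot 0\right) 2^{2} \cdot 6\right) - 2358 = \left(-568 + \left(\frac{1}{4} + 0\right) 4 \cdot 6\right) - 2358 = \left(-568 + \frac{1}{4} \cdot 4 \cdot 6\right) - 2358 = \left(-568 + 1 \cdot 6\right) - 2358 = \left(-568 + 6\right) - 2358 = -562 - 2358 = -2920$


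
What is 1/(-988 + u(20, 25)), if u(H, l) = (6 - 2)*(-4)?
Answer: -1/1004 ≈ -0.00099602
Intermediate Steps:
u(H, l) = -16 (u(H, l) = 4*(-4) = -16)
1/(-988 + u(20, 25)) = 1/(-988 - 16) = 1/(-1004) = -1/1004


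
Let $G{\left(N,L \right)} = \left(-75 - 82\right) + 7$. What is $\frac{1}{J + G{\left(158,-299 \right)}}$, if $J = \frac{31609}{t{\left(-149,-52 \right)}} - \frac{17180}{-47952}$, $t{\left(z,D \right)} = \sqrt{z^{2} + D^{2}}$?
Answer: $\frac{535590321851700}{63440293934363239} + \frac{4542597159696 \sqrt{24905}}{63440293934363239} \approx 0.019743$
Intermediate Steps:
$G{\left(N,L \right)} = -150$ ($G{\left(N,L \right)} = -157 + 7 = -150$)
$t{\left(z,D \right)} = \sqrt{D^{2} + z^{2}}$
$J = \frac{4295}{11988} + \frac{31609 \sqrt{24905}}{24905}$ ($J = \frac{31609}{\sqrt{\left(-52\right)^{2} + \left(-149\right)^{2}}} - \frac{17180}{-47952} = \frac{31609}{\sqrt{2704 + 22201}} - - \frac{4295}{11988} = \frac{31609}{\sqrt{24905}} + \frac{4295}{11988} = 31609 \frac{\sqrt{24905}}{24905} + \frac{4295}{11988} = \frac{31609 \sqrt{24905}}{24905} + \frac{4295}{11988} = \frac{4295}{11988} + \frac{31609 \sqrt{24905}}{24905} \approx 200.65$)
$\frac{1}{J + G{\left(158,-299 \right)}} = \frac{1}{\left(\frac{4295}{11988} + \frac{31609 \sqrt{24905}}{24905}\right) - 150} = \frac{1}{- \frac{1793905}{11988} + \frac{31609 \sqrt{24905}}{24905}}$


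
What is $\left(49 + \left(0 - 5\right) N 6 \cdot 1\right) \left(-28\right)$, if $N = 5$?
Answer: $2828$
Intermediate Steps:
$\left(49 + \left(0 - 5\right) N 6 \cdot 1\right) \left(-28\right) = \left(49 + \left(0 - 5\right) 5 \cdot 6 \cdot 1\right) \left(-28\right) = \left(49 - 5 \cdot 30 \cdot 1\right) \left(-28\right) = \left(49 - 150\right) \left(-28\right) = \left(-101\right) \left(-28\right) = 2828$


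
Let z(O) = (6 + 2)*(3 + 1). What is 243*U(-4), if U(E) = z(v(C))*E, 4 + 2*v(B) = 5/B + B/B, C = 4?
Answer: -31104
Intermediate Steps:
v(B) = -3/2 + 5/(2*B) (v(B) = -2 + (5/B + B/B)/2 = -2 + (5/B + 1)/2 = -2 + (1 + 5/B)/2 = -2 + (½ + 5/(2*B)) = -3/2 + 5/(2*B))
z(O) = 32 (z(O) = 8*4 = 32)
U(E) = 32*E
243*U(-4) = 243*(32*(-4)) = 243*(-128) = -31104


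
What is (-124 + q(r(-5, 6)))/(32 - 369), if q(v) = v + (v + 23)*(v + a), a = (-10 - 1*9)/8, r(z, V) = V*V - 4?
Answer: -12299/2696 ≈ -4.5619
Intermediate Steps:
r(z, V) = -4 + V² (r(z, V) = V² - 4 = -4 + V²)
a = -19/8 (a = (-10 - 9)*(⅛) = -19*⅛ = -19/8 ≈ -2.3750)
q(v) = v + (23 + v)*(-19/8 + v) (q(v) = v + (v + 23)*(v - 19/8) = v + (23 + v)*(-19/8 + v))
(-124 + q(r(-5, 6)))/(32 - 369) = (-124 + (-437/8 + (-4 + 6²)² + 173*(-4 + 6²)/8))/(32 - 369) = (-124 + (-437/8 + (-4 + 36)² + 173*(-4 + 36)/8))/(-337) = (-124 + (-437/8 + 32² + (173/8)*32))*(-1/337) = (-124 + (-437/8 + 1024 + 692))*(-1/337) = (-124 + 13291/8)*(-1/337) = (12299/8)*(-1/337) = -12299/2696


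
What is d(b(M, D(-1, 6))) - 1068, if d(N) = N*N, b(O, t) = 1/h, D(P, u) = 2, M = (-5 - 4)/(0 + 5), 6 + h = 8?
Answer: -4271/4 ≈ -1067.8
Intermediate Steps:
h = 2 (h = -6 + 8 = 2)
M = -9/5 ≈ -1.8000
b(O, t) = 1/2
d(N) = N**2
d(b(M, D(-1, 6))) - 1068 = (1/2)**2 - 1068 = 1/4 - 1068 = -4271/4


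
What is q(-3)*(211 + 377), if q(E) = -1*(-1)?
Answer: 588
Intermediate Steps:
q(E) = 1
q(-3)*(211 + 377) = 1*(211 + 377) = 1*588 = 588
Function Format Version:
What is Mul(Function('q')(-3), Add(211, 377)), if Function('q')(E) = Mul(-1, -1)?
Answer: 588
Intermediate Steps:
Function('q')(E) = 1
Mul(Function('q')(-3), Add(211, 377)) = Mul(1, Add(211, 377)) = Mul(1, 588) = 588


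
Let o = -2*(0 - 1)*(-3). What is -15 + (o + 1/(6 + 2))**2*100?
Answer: 54985/16 ≈ 3436.6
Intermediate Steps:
o = -6 (o = -2*(-1)*(-3) = 2*(-3) = -6)
-15 + (o + 1/(6 + 2))**2*100 = -15 + (-6 + 1/(6 + 2))**2*100 = -15 + (-6 + 1/8)**2*100 = -15 + (-47/8)**2*100 = -15 + (2209/64)*100 = -15 + 55225/16 = 54985/16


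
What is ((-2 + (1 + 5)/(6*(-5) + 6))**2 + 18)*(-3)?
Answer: -1107/16 ≈ -69.188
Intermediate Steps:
((-2 + (1 + 5)/(6*(-5) + 6))**2 + 18)*(-3) = ((-2 + 6/(-30 + 6))**2 + 18)*(-3) = ((-2 + 6/(-24))**2 + 18)*(-3) = ((-2 + 6*(-1/24))**2 + 18)*(-3) = ((-2 - 1/4)**2 + 18)*(-3) = ((-9/4)**2 + 18)*(-3) = (81/16 + 18)*(-3) = (369/16)*(-3) = -1107/16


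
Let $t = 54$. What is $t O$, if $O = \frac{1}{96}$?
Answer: $\frac{9}{16} \approx 0.5625$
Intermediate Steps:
$O = \frac{1}{96} \approx 0.010417$
$t O = 54 \cdot \frac{1}{96} = \frac{9}{16}$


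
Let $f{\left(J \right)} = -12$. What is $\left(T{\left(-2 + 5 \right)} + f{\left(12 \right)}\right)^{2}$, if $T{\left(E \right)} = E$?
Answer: $81$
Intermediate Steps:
$\left(T{\left(-2 + 5 \right)} + f{\left(12 \right)}\right)^{2} = \left(\left(-2 + 5\right) - 12\right)^{2} = \left(3 - 12\right)^{2} = \left(-9\right)^{2} = 81$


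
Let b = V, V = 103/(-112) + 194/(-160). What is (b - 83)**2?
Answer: 568202569/78400 ≈ 7247.5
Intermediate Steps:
V = -597/280 (V = 103*(-1/112) + 194*(-1/160) = -103/112 - 97/80 = -597/280 ≈ -2.1321)
b = -597/280 ≈ -2.1321
(b - 83)**2 = (-597/280 - 83)**2 = (-23837/280)**2 = 568202569/78400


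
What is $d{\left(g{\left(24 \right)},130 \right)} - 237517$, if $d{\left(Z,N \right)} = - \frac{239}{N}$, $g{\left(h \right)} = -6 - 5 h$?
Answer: $- \frac{30877449}{130} \approx -2.3752 \cdot 10^{5}$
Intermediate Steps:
$g{\left(h \right)} = -6 - 5 h$
$d{\left(g{\left(24 \right)},130 \right)} - 237517 = - \frac{239}{130} - 237517 = - \frac{30877449}{130}$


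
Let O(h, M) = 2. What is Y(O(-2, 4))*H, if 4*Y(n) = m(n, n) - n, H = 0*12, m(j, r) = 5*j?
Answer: 0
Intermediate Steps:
H = 0
Y(n) = n (Y(n) = (5*n - n)/4 = (4*n)/4 = n)
Y(O(-2, 4))*H = 2*0 = 0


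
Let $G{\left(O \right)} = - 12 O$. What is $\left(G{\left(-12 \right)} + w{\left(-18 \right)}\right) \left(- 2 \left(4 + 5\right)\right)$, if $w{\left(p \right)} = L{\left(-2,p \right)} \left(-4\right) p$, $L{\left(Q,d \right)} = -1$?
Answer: $-1296$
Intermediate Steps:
$w{\left(p \right)} = 4 p$ ($w{\left(p \right)} = \left(-1\right) \left(-4\right) p = 4 p$)
$\left(G{\left(-12 \right)} + w{\left(-18 \right)}\right) \left(- 2 \left(4 + 5\right)\right) = \left(\left(-12\right) \left(-12\right) + 4 \left(-18\right)\right) \left(- 2 \left(4 + 5\right)\right) = \left(144 - 72\right) \left(\left(-2\right) 9\right) = 72 \left(-18\right) = -1296$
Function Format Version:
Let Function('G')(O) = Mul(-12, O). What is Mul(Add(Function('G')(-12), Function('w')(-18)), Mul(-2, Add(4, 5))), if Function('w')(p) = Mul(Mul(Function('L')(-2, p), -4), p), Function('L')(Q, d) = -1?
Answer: -1296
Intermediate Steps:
Function('w')(p) = Mul(4, p) (Function('w')(p) = Mul(Mul(-1, -4), p) = Mul(4, p))
Mul(Add(Function('G')(-12), Function('w')(-18)), Mul(-2, Add(4, 5))) = Mul(Add(Mul(-12, -12), Mul(4, -18)), Mul(-2, Add(4, 5))) = Mul(Add(144, -72), Mul(-2, 9)) = Mul(72, -18) = -1296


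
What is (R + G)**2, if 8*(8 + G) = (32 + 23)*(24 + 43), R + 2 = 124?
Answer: 21132409/64 ≈ 3.3019e+5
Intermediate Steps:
R = 122 (R = -2 + 124 = 122)
G = 3621/8 (G = -8 + ((32 + 23)*(24 + 43))/8 = -8 + (55*67)/8 = -8 + (1/8)*3685 = -8 + 3685/8 = 3621/8 ≈ 452.63)
(R + G)**2 = (122 + 3621/8)**2 = (4597/8)**2 = 21132409/64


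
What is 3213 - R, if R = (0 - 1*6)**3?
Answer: 3429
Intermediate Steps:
R = -216 (R = (0 - 6)**3 = (-6)**3 = -216)
3213 - R = 3213 - 1*(-216) = 3213 + 216 = 3429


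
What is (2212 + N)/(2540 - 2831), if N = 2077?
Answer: -4289/291 ≈ -14.739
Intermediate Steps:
(2212 + N)/(2540 - 2831) = (2212 + 2077)/(2540 - 2831) = 4289/(-291) = 4289*(-1/291) = -4289/291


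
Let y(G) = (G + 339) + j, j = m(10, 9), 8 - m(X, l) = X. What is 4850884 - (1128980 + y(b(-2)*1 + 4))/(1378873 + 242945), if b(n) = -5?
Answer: 3933624928898/810909 ≈ 4.8509e+6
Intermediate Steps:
m(X, l) = 8 - X
j = -2 (j = 8 - 1*10 = 8 - 10 = -2)
y(G) = 337 + G (y(G) = (G + 339) - 2 = (339 + G) - 2 = 337 + G)
4850884 - (1128980 + y(b(-2)*1 + 4))/(1378873 + 242945) = 4850884 - (1128980 + (337 + (-5*1 + 4)))/(1378873 + 242945) = 4850884 - (1128980 + (337 + (-5 + 4)))/1621818 = 4850884 - (1128980 + (337 - 1))/1621818 = 4850884 - (1128980 + 336)/1621818 = 4850884 - 1129316/1621818 = 4850884 - 1*564658/810909 = 4850884 - 564658/810909 = 3933624928898/810909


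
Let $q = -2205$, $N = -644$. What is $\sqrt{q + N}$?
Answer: $i \sqrt{2849} \approx 53.376 i$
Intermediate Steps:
$\sqrt{q + N} = \sqrt{-2205 - 644} = \sqrt{-2849} = i \sqrt{2849}$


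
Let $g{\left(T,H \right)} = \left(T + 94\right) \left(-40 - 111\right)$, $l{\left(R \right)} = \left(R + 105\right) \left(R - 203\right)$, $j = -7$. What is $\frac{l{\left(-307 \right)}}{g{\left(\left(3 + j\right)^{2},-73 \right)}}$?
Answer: $- \frac{10302}{1661} \approx -6.2023$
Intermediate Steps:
$l{\left(R \right)} = \left(-203 + R\right) \left(105 + R\right)$ ($l{\left(R \right)} = \left(105 + R\right) \left(-203 + R\right) = \left(-203 + R\right) \left(105 + R\right)$)
$g{\left(T,H \right)} = -14194 - 151 T$ ($g{\left(T,H \right)} = \left(94 + T\right) \left(-151\right) = -14194 - 151 T$)
$\frac{l{\left(-307 \right)}}{g{\left(\left(3 + j\right)^{2},-73 \right)}} = \frac{-21315 + \left(-307\right)^{2} - -30086}{-14194 - 151 \left(3 - 7\right)^{2}} = \frac{-21315 + 94249 + 30086}{-14194 - 151 \left(-4\right)^{2}} = \frac{103020}{-14194 - 2416} = \frac{103020}{-16610} = 103020 \left(- \frac{1}{16610}\right) = - \frac{10302}{1661}$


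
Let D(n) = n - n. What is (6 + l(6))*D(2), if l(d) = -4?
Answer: 0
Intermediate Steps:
D(n) = 0
(6 + l(6))*D(2) = (6 - 4)*0 = 2*0 = 0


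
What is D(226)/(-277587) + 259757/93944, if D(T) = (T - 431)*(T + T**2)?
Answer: 1060105759399/26077633128 ≈ 40.652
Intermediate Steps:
D(T) = (-431 + T)*(T + T**2)
D(226)/(-277587) + 259757/93944 = (226*(-431 + 226**2 - 430*226))/(-277587) + 259757/93944 = (226*(-431 + 51076 - 97180))*(-1/277587) + 259757*(1/93944) = (226*(-46535))*(-1/277587) + 259757/93944 = -10516910*(-1/277587) + 259757/93944 = 10516910/277587 + 259757/93944 = 1060105759399/26077633128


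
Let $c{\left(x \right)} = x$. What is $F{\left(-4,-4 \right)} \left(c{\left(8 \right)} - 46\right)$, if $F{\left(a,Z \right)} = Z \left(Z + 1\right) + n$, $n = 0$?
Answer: $-456$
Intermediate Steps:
$F{\left(a,Z \right)} = Z \left(1 + Z\right)$ ($F{\left(a,Z \right)} = Z \left(Z + 1\right) + 0 = Z \left(1 + Z\right) + 0 = Z \left(1 + Z\right)$)
$F{\left(-4,-4 \right)} \left(c{\left(8 \right)} - 46\right) = - 4 \left(1 - 4\right) \left(8 - 46\right) = \left(-4\right) \left(-3\right) \left(-38\right) = 12 \left(-38\right) = -456$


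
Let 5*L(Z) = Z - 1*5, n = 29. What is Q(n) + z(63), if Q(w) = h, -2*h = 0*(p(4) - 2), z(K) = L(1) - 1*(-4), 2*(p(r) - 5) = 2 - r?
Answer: 16/5 ≈ 3.2000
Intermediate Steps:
L(Z) = -1 + Z/5 (L(Z) = (Z - 1*5)/5 = (Z - 5)/5 = (-5 + Z)/5 = -1 + Z/5)
p(r) = 6 - r/2 (p(r) = 5 + (2 - r)/2 = 5 + (1 - r/2) = 6 - r/2)
z(K) = 16/5 (z(K) = (-1 + (⅕)*1) - 1*(-4) = (-1 + ⅕) + 4 = -⅘ + 4 = 16/5)
h = 0 (h = -0*((6 - ½*4) - 2) = -0*((6 - 2) - 2) = -0*(4 - 2) = -0*2 = -½*0 = 0)
Q(w) = 0
Q(n) + z(63) = 0 + 16/5 = 16/5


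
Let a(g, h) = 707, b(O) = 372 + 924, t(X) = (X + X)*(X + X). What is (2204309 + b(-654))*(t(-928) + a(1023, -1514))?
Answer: 7599286308015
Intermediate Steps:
t(X) = 4*X² (t(X) = (2*X)*(2*X) = 4*X²)
b(O) = 1296
(2204309 + b(-654))*(t(-928) + a(1023, -1514)) = (2204309 + 1296)*(4*(-928)² + 707) = 2205605*(4*861184 + 707) = 2205605*(3444736 + 707) = 2205605*3445443 = 7599286308015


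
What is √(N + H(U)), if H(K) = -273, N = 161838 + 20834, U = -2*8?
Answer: √182399 ≈ 427.08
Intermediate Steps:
U = -16
N = 182672
√(N + H(U)) = √(182672 - 273) = √182399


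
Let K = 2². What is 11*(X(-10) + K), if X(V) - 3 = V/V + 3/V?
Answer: 847/10 ≈ 84.700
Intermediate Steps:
K = 4
X(V) = 4 + 3/V (X(V) = 3 + (V/V + 3/V) = 3 + (1 + 3/V) = 4 + 3/V)
11*(X(-10) + K) = 11*((4 + 3/(-10)) + 4) = 11*((4 + 3*(-⅒)) + 4) = 11*((4 - 3/10) + 4) = 11*(37/10 + 4) = 11*(77/10) = 847/10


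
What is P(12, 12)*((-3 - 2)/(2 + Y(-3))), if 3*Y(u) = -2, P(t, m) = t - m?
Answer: 0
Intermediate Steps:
Y(u) = -⅔ (Y(u) = (⅓)*(-2) = -⅔)
P(12, 12)*((-3 - 2)/(2 + Y(-3))) = (12 - 1*12)*((-3 - 2)/(2 - ⅔)) = (12 - 12)*(-5/4/3) = 0*(-5*¾) = 0*(-15/4) = 0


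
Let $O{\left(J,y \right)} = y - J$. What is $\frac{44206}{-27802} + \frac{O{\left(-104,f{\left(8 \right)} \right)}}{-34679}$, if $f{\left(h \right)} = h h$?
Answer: $- \frac{768845305}{482072779} \approx -1.5949$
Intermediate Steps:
$f{\left(h \right)} = h^{2}$
$\frac{44206}{-27802} + \frac{O{\left(-104,f{\left(8 \right)} \right)}}{-34679} = \frac{44206}{-27802} + \frac{8^{2} - -104}{-34679} = 44206 \left(- \frac{1}{27802}\right) + \left(64 + 104\right) \left(- \frac{1}{34679}\right) = - \frac{22103}{13901} + 168 \left(- \frac{1}{34679}\right) = - \frac{22103}{13901} - \frac{168}{34679} = - \frac{768845305}{482072779}$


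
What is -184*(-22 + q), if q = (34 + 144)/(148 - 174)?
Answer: 69000/13 ≈ 5307.7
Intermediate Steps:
q = -89/13 (q = 178/(-26) = 178*(-1/26) = -89/13 ≈ -6.8462)
-184*(-22 + q) = -184*(-22 - 89/13) = -184*(-375/13) = 69000/13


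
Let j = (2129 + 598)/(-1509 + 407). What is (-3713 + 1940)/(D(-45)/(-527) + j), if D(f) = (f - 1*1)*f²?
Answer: -114408538/11246019 ≈ -10.173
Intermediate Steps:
D(f) = f²*(-1 + f) (D(f) = (f - 1)*f² = (-1 + f)*f² = f²*(-1 + f))
j = -2727/1102 (j = 2727/(-1102) = 2727*(-1/1102) = -2727/1102 ≈ -2.4746)
(-3713 + 1940)/(D(-45)/(-527) + j) = (-3713 + 1940)/(((-45)²*(-1 - 45))/(-527) - 2727/1102) = -1773/((2025*(-46))*(-1/527) - 2727/1102) = -1773/(-93150*(-1/527) - 2727/1102) = -1773/(93150/527 - 2727/1102) = -1773/101214171/580754 = -1773*580754/101214171 = -114408538/11246019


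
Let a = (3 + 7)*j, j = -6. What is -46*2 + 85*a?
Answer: -5192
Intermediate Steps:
a = -60 (a = (3 + 7)*(-6) = 10*(-6) = -60)
-46*2 + 85*a = -46*2 + 85*(-60) = -92 - 5100 = -5192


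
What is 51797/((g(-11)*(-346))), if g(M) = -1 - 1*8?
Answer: 51797/3114 ≈ 16.634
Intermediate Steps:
g(M) = -9 (g(M) = -1 - 8 = -9)
51797/((g(-11)*(-346))) = 51797/((-9*(-346))) = 51797/3114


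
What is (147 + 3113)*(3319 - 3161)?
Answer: 515080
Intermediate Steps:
(147 + 3113)*(3319 - 3161) = 3260*158 = 515080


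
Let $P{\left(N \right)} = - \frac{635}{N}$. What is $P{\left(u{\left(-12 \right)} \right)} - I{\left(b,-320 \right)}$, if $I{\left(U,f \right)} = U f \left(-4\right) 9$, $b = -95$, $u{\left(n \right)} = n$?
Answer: $\frac{13133435}{12} \approx 1.0945 \cdot 10^{6}$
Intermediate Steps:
$I{\left(U,f \right)} = - 36 U f$ ($I{\left(U,f \right)} = - 4 U f 9 = - 36 U f$)
$P{\left(u{\left(-12 \right)} \right)} - I{\left(b,-320 \right)} = - \frac{635}{-12} - \left(-36\right) \left(-95\right) \left(-320\right) = \left(-635\right) \left(- \frac{1}{12}\right) - -1094400 = \frac{635}{12} + 1094400 = \frac{13133435}{12}$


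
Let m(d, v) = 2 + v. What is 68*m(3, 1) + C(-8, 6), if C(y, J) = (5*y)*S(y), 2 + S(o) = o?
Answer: 604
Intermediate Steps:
S(o) = -2 + o
C(y, J) = 5*y*(-2 + y) (C(y, J) = (5*y)*(-2 + y) = 5*y*(-2 + y))
68*m(3, 1) + C(-8, 6) = 68*(2 + 1) + 5*(-8)*(-2 - 8) = 68*3 + 5*(-8)*(-10) = 204 + 400 = 604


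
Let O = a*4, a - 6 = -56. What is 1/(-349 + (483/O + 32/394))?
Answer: -39400/13842551 ≈ -0.0028463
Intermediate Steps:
a = -50 (a = 6 - 56 = -50)
O = -200 (O = -50*4 = -200)
1/(-349 + (483/O + 32/394)) = 1/(-349 + (483/(-200) + 32/394)) = 1/(-349 + (483*(-1/200) + 32*(1/394))) = 1/(-349 + (-483/200 + 16/197)) = 1/(-349 - 91951/39400) = 1/(-13842551/39400) = -39400/13842551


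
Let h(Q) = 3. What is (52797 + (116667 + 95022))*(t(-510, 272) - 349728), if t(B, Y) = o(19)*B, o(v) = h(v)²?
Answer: -93712150548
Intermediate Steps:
o(v) = 9 (o(v) = 3² = 9)
t(B, Y) = 9*B
(52797 + (116667 + 95022))*(t(-510, 272) - 349728) = (52797 + (116667 + 95022))*(9*(-510) - 349728) = (52797 + 211689)*(-4590 - 349728) = 264486*(-354318) = -93712150548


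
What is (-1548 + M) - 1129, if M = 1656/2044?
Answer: -1367533/511 ≈ -2676.2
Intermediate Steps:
M = 414/511 (M = 1656*(1/2044) = 414/511 ≈ 0.81018)
(-1548 + M) - 1129 = (-1548 + 414/511) - 1129 = -790614/511 - 1129 = -1367533/511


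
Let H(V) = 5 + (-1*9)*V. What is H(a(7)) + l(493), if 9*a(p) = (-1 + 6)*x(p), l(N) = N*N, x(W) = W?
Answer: 243019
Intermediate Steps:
l(N) = N²
a(p) = 5*p/9 (a(p) = ((-1 + 6)*p)/9 = (5*p)/9 = 5*p/9)
H(V) = 5 - 9*V
H(a(7)) + l(493) = (5 - 5*7) + 493² = (5 - 9*35/9) + 243049 = (5 - 35) + 243049 = -30 + 243049 = 243019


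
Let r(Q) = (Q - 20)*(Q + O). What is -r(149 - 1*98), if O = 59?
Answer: -3410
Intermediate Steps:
r(Q) = (-20 + Q)*(59 + Q) (r(Q) = (Q - 20)*(Q + 59) = (-20 + Q)*(59 + Q))
-r(149 - 1*98) = -(-1180 + (149 - 1*98)² + 39*(149 - 1*98)) = -(-1180 + (149 - 98)² + 39*(149 - 98)) = -(-1180 + 51² + 39*51) = -(-1180 + 2601 + 1989) = -1*3410 = -3410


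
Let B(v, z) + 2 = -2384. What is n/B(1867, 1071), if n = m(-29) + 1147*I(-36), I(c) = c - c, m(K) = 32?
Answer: -16/1193 ≈ -0.013412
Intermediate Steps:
B(v, z) = -2386 (B(v, z) = -2 - 2384 = -2386)
I(c) = 0
n = 32 (n = 32 + 1147*0 = 32 + 0 = 32)
n/B(1867, 1071) = 32/(-2386) = 32*(-1/2386) = -16/1193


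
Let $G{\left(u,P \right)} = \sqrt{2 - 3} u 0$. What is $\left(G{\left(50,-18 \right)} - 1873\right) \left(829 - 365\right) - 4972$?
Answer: $-874044$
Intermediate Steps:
$G{\left(u,P \right)} = 0$ ($G{\left(u,P \right)} = \sqrt{-1} u 0 = i u 0 = 0$)
$\left(G{\left(50,-18 \right)} - 1873\right) \left(829 - 365\right) - 4972 = \left(0 - 1873\right) \left(829 - 365\right) - 4972 = \left(-1873\right) 464 - 4972 = -869072 - 4972 = -874044$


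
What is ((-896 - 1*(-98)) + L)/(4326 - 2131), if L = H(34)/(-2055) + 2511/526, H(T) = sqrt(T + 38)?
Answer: -417237/1154570 - 2*sqrt(2)/1503575 ≈ -0.36138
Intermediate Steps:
H(T) = sqrt(38 + T)
L = 2511/526 - 2*sqrt(2)/685 (L = sqrt(38 + 34)/(-2055) + 2511/526 = sqrt(72)*(-1/2055) + 2511*(1/526) = (6*sqrt(2))*(-1/2055) + 2511/526 = -2*sqrt(2)/685 + 2511/526 = 2511/526 - 2*sqrt(2)/685 ≈ 4.7696)
((-896 - 1*(-98)) + L)/(4326 - 2131) = ((-896 - 1*(-98)) + (2511/526 - 2*sqrt(2)/685))/(4326 - 2131) = ((-896 + 98) + (2511/526 - 2*sqrt(2)/685))/2195 = (-798 + (2511/526 - 2*sqrt(2)/685))*(1/2195) = (-417237/526 - 2*sqrt(2)/685)*(1/2195) = -417237/1154570 - 2*sqrt(2)/1503575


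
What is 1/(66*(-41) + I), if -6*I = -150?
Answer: -1/2681 ≈ -0.00037300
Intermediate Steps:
I = 25 (I = -1/6*(-150) = 25)
1/(66*(-41) + I) = 1/(66*(-41) + 25) = 1/(-2706 + 25) = 1/(-2681) = -1/2681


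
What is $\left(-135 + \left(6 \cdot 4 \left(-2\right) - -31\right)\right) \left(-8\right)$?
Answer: $1216$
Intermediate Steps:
$\left(-135 + \left(6 \cdot 4 \left(-2\right) - -31\right)\right) \left(-8\right) = \left(-135 + \left(24 \left(-2\right) + 31\right)\right) \left(-8\right) = \left(-135 + \left(-48 + 31\right)\right) \left(-8\right) = \left(-135 - 17\right) \left(-8\right) = \left(-152\right) \left(-8\right) = 1216$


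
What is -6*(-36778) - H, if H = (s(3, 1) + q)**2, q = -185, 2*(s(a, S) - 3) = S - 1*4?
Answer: 747983/4 ≈ 1.8700e+5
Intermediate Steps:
s(a, S) = 1 + S/2 (s(a, S) = 3 + (S - 1*4)/2 = 3 + (S - 4)/2 = 3 + (-4 + S)/2 = 3 + (-2 + S/2) = 1 + S/2)
H = 134689/4 (H = ((1 + (1/2)*1) - 185)**2 = ((1 + 1/2) - 185)**2 = (3/2 - 185)**2 = (-367/2)**2 = 134689/4 ≈ 33672.)
-6*(-36778) - H = -6*(-36778) - 1*134689/4 = 220668 - 134689/4 = 747983/4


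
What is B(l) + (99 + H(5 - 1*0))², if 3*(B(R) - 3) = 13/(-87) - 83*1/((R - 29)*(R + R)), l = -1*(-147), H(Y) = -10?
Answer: 2657343973/335356 ≈ 7924.0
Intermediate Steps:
l = 147
B(R) = 770/261 - 83/(6*R*(-29 + R)) (B(R) = 3 + (13/(-87) - 83*1/((R - 29)*(R + R)))/3 = 3 + (13*(-1/87) - 83*1/(2*R*(-29 + R)))/3 = 3 + (-13/87 - 83*1/(2*R*(-29 + R)))/3 = 3 + (-13/87 - 83/(2*R*(-29 + R)))/3 = 3 + (-13/261 - 83/(6*R*(-29 + R))) = 770/261 - 83/(6*R*(-29 + R)))
B(l) + (99 + H(5 - 1*0))² = (1/522)*(-7221 - 44660*147 + 1540*147²)/(147*(-29 + 147)) + (99 - 10)² = (1/522)*(1/147)*(-7221 - 6565020 + 1540*21609)/118 + 89² = (1/522)*(1/147)*(1/118)*(-7221 - 6565020 + 33277860) + 7921 = (1/522)*(1/147)*(1/118)*26705619 + 7921 = 989097/335356 + 7921 = 2657343973/335356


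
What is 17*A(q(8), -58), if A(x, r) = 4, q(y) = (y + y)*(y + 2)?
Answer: 68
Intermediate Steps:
q(y) = 2*y*(2 + y) (q(y) = (2*y)*(2 + y) = 2*y*(2 + y))
17*A(q(8), -58) = 17*4 = 68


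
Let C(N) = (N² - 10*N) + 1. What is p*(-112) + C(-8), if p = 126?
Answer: -13967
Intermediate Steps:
C(N) = 1 + N² - 10*N
p*(-112) + C(-8) = 126*(-112) + (1 + (-8)² - 10*(-8)) = -14112 + (1 + 64 + 80) = -14112 + 145 = -13967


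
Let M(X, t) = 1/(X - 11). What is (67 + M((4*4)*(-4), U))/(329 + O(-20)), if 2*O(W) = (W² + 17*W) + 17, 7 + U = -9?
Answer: 10048/55125 ≈ 0.18228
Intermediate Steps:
U = -16 (U = -7 - 9 = -16)
O(W) = 17/2 + W²/2 + 17*W/2 (O(W) = ((W² + 17*W) + 17)/2 = (17 + W² + 17*W)/2 = 17/2 + W²/2 + 17*W/2)
M(X, t) = 1/(-11 + X)
(67 + M((4*4)*(-4), U))/(329 + O(-20)) = (67 + 1/(-11 + (4*4)*(-4)))/(329 + (17/2 + (½)*(-20)² + (17/2)*(-20))) = (67 + 1/(-11 + 16*(-4)))/(329 + (17/2 + (½)*400 - 170)) = (67 + 1/(-11 - 64))/(329 + (17/2 + 200 - 170)) = (67 + 1/(-75))/(329 + 77/2) = (67 - 1/75)/(735/2) = (5024/75)*(2/735) = 10048/55125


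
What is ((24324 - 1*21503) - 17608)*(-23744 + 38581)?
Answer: -219394719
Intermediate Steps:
((24324 - 1*21503) - 17608)*(-23744 + 38581) = ((24324 - 21503) - 17608)*14837 = (2821 - 17608)*14837 = -14787*14837 = -219394719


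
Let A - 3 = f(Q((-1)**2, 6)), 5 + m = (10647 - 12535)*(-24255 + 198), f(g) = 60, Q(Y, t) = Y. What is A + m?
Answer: 45419674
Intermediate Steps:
m = 45419611 (m = -5 + (10647 - 12535)*(-24255 + 198) = -5 - 1888*(-24057) = -5 + 45419616 = 45419611)
A = 63 (A = 3 + 60 = 63)
A + m = 63 + 45419611 = 45419674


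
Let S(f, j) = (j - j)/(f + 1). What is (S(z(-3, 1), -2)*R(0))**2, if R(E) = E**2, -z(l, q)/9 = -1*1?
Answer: 0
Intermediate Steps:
z(l, q) = 9 (z(l, q) = -(-9) = -9*(-1) = 9)
S(f, j) = 0 (S(f, j) = 0/(1 + f) = 0)
(S(z(-3, 1), -2)*R(0))**2 = (0*0**2)**2 = (0*0)**2 = 0**2 = 0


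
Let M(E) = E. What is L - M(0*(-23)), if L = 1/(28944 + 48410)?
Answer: 1/77354 ≈ 1.2928e-5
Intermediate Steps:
L = 1/77354 ≈ 1.2928e-5
L - M(0*(-23)) = 1/77354 - 0*(-23) = 1/77354 - 1*0 = 1/77354 + 0 = 1/77354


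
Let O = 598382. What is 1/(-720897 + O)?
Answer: -1/122515 ≈ -8.1623e-6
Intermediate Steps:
1/(-720897 + O) = 1/(-720897 + 598382) = 1/(-122515) = -1/122515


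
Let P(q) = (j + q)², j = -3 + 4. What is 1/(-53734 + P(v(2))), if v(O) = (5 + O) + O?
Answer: -1/53634 ≈ -1.8645e-5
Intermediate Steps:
j = 1
v(O) = 5 + 2*O
P(q) = (1 + q)²
1/(-53734 + P(v(2))) = 1/(-53734 + (1 + (5 + 2*2))²) = 1/(-53734 + (1 + (5 + 4))²) = 1/(-53734 + (1 + 9)²) = 1/(-53734 + 10²) = 1/(-53734 + 100) = 1/(-53634) = -1/53634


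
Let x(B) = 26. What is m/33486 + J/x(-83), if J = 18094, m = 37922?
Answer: 151720414/217659 ≈ 697.06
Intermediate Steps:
m/33486 + J/x(-83) = 37922/33486 + 18094/26 = 37922*(1/33486) + 18094*(1/26) = 18961/16743 + 9047/13 = 151720414/217659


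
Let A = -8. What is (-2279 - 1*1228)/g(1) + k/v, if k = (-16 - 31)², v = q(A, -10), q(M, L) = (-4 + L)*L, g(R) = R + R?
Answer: -243281/140 ≈ -1737.7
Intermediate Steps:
g(R) = 2*R
q(M, L) = L*(-4 + L)
v = 140 (v = -10*(-4 - 10) = -10*(-14) = 140)
k = 2209 (k = (-47)² = 2209)
(-2279 - 1*1228)/g(1) + k/v = (-2279 - 1*1228)/((2*1)) + 2209/140 = (-2279 - 1228)/2 + 2209*(1/140) = -3507*½ + 2209/140 = -3507/2 + 2209/140 = -243281/140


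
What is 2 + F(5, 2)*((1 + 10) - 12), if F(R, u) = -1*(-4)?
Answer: -2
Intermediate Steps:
F(R, u) = 4
2 + F(5, 2)*((1 + 10) - 12) = 2 + 4*((1 + 10) - 12) = 2 + 4*(11 - 12) = 2 + 4*(-1) = 2 - 4 = -2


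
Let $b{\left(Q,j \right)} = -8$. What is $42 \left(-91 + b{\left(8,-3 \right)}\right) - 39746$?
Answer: $-43904$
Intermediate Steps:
$42 \left(-91 + b{\left(8,-3 \right)}\right) - 39746 = 42 \left(-91 - 8\right) - 39746 = 42 \left(-99\right) - 39746 = -4158 - 39746 = -43904$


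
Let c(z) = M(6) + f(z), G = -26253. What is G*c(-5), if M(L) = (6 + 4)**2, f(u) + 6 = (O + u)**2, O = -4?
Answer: -4594275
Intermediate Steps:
f(u) = -6 + (-4 + u)**2
M(L) = 100 (M(L) = 10**2 = 100)
c(z) = 94 + (-4 + z)**2 (c(z) = 100 + (-6 + (-4 + z)**2) = 94 + (-4 + z)**2)
G*c(-5) = -26253*(94 + (-4 - 5)**2) = -26253*(94 + (-9)**2) = -26253*(94 + 81) = -26253*175 = -4594275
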